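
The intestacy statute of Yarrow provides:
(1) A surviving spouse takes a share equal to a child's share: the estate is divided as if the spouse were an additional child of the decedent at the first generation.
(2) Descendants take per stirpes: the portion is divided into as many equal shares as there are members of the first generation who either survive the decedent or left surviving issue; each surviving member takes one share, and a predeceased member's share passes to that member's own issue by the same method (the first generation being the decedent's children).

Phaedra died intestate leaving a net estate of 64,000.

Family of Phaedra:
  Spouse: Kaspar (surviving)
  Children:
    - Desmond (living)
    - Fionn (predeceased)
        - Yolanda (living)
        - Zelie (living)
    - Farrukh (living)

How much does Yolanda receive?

The spouse counts as an additional share at the children's level, so there are 4 primary shares of 16,000. Kaspar takes one such share (16,000).
The children's combined portion (48,000) is divided into 3 shares of 16,000: Desmond and Farrukh each take 16,000; Fionn's 16,000 share passes to Fionn's issue.
Fionn's share (16,000) is divided into 2 shares of 8,000: Yolanda and Zelie each take 8,000.

Yolanda receives 8,000.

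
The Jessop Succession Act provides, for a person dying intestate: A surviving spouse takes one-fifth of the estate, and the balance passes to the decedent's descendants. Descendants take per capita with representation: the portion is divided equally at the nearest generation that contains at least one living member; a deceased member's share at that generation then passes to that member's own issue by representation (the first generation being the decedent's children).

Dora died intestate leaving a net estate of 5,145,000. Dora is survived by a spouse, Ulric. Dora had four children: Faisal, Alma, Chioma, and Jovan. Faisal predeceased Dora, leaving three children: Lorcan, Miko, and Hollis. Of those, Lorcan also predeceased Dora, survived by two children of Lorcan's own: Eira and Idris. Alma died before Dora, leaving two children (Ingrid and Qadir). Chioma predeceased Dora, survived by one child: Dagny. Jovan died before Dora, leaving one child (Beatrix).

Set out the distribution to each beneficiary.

Ulric: 1,029,000; Eira: 294,000; Idris: 294,000; Miko: 588,000; Hollis: 588,000; Ingrid: 588,000; Qadir: 588,000; Dagny: 588,000; Beatrix: 588,000

Ulric takes one-fifth of 5,145,000 = 1,029,000. The remaining 4,116,000 passes to the descendants.
No child survives, so the initial division is made at the grandchildren's generation.
The descendants' portion (4,116,000) is divided into 7 shares of 588,000: Miko, Hollis, Ingrid, Qadir, Dagny, and Beatrix each take 588,000; Lorcan's 588,000 share passes to Lorcan's issue.
Lorcan's share (588,000) is divided into 2 shares of 294,000: Eira and Idris each take 294,000.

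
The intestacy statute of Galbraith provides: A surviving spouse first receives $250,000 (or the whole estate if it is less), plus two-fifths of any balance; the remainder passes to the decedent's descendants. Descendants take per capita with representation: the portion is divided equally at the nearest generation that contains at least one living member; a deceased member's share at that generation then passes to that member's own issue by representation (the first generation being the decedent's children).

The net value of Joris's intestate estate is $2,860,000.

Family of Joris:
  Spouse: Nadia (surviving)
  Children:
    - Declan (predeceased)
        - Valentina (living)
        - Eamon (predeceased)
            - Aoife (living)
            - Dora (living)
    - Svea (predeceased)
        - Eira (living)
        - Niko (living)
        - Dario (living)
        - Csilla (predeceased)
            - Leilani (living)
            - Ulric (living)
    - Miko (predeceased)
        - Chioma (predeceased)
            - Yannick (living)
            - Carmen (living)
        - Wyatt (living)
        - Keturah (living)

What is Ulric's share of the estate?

Ulric receives $87,000.

Nadia first takes $250,000, leaving a balance of $2,610,000. Nadia then takes two-fifths of the balance ($1,044,000), for a total of $1,294,000. The remaining $1,566,000 passes to the descendants.
No child survives, so the initial division is made at the grandchildren's generation.
The descendants' portion ($1,566,000) is divided into 9 shares of $174,000: Valentina, Eira, Niko, Dario, Wyatt, and Keturah each take $174,000; Eamon's $174,000 share passes to Eamon's issue; Csilla's $174,000 share passes to Csilla's issue; Chioma's $174,000 share passes to Chioma's issue.
Eamon's share ($174,000) is divided into 2 shares of $87,000: Aoife and Dora each take $87,000.
Csilla's share ($174,000) is divided into 2 shares of $87,000: Leilani and Ulric each take $87,000.
Chioma's share ($174,000) is divided into 2 shares of $87,000: Yannick and Carmen each take $87,000.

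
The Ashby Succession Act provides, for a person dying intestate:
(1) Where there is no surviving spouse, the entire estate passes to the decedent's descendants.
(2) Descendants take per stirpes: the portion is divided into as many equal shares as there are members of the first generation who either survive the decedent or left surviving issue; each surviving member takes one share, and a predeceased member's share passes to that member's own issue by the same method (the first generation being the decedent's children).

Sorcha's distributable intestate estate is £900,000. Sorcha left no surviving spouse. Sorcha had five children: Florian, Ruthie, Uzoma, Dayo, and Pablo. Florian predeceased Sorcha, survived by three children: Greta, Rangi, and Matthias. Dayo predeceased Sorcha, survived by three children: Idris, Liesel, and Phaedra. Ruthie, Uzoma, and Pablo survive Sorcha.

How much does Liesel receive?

The entire £900,000 passes to the descendants.
That amount (£900,000) is divided into 5 shares of £180,000: Ruthie, Uzoma, and Pablo each take £180,000; Florian's £180,000 share passes to Florian's issue; Dayo's £180,000 share passes to Dayo's issue.
Florian's share (£180,000) is divided into 3 shares of £60,000: Greta, Rangi, and Matthias each take £60,000.
Dayo's share (£180,000) is divided into 3 shares of £60,000: Idris, Liesel, and Phaedra each take £60,000.

Liesel receives £60,000.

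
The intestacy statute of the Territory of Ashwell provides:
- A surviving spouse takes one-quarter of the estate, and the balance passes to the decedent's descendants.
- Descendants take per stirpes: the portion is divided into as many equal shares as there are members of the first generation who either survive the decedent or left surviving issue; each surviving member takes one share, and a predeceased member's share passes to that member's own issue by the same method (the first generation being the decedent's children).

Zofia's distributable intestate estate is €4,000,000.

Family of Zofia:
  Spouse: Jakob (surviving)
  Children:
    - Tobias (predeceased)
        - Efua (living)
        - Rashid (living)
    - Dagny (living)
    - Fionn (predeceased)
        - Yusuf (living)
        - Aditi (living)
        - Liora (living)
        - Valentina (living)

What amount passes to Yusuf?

Yusuf receives €250,000.

Jakob takes one-quarter of €4,000,000 = €1,000,000. The remaining €3,000,000 passes to the descendants.
The descendants' portion (€3,000,000) is divided into 3 shares of €1,000,000: Dagny takes €1,000,000; Tobias's €1,000,000 share passes to Tobias's issue; Fionn's €1,000,000 share passes to Fionn's issue.
Tobias's share (€1,000,000) is divided into 2 shares of €500,000: Efua and Rashid each take €500,000.
Fionn's share (€1,000,000) is divided into 4 shares of €250,000: Yusuf, Aditi, Liora, and Valentina each take €250,000.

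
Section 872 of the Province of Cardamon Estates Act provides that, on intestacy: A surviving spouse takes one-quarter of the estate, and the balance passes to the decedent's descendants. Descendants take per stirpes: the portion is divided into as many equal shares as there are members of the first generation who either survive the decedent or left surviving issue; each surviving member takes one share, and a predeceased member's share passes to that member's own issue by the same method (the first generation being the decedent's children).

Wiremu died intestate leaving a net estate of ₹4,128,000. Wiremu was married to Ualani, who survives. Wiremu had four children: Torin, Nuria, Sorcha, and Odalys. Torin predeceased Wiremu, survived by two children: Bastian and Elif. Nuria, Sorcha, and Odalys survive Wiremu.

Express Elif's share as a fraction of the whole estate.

Elif receives 3/32 of the estate.

Ualani takes one-quarter of ₹4,128,000 = ₹1,032,000. The remaining ₹3,096,000 passes to the descendants.
The descendants' portion (₹3,096,000) is divided into 4 shares of ₹774,000: Nuria, Sorcha, and Odalys each take ₹774,000; Torin's ₹774,000 share passes to Torin's issue.
Torin's share (₹774,000) is divided into 2 shares of ₹387,000: Bastian and Elif each take ₹387,000.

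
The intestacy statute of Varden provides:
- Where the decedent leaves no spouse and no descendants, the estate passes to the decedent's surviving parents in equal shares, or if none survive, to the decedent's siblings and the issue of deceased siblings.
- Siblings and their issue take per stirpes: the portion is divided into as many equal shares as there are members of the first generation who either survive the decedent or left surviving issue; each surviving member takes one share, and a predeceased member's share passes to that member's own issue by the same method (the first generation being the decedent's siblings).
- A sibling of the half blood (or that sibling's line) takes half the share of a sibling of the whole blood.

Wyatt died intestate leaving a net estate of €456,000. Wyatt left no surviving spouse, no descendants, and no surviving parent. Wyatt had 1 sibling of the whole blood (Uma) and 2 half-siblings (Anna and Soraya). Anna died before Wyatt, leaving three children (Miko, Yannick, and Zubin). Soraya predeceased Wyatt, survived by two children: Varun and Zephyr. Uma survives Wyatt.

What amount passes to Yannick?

The entire €456,000 passes to the siblings and their issue.
Counting each half-blood sibling's line as half a unit, there are 2 units in €456,000, so one unit is €228,000. Whole-blood lines (Uma) take €228,000 each; half-blood lines (Anna and Soraya) take €114,000 each.
Anna's share (€114,000) is divided into 3 shares of €38,000: Miko, Yannick, and Zubin each take €38,000.
Soraya's share (€114,000) is divided into 2 shares of €57,000: Varun and Zephyr each take €57,000.

Yannick receives €38,000.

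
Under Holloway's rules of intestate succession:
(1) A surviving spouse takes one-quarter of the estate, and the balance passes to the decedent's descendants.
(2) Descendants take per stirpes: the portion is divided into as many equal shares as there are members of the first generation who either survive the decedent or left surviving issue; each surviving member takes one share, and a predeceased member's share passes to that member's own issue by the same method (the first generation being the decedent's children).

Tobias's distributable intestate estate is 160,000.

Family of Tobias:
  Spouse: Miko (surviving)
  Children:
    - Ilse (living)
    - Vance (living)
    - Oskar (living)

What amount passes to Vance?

Vance receives 40,000.

Miko takes one-quarter of 160,000 = 40,000. The remaining 120,000 passes to the descendants.
The descendants' portion (120,000) is divided into 3 shares of 40,000: Ilse, Vance, and Oskar each take 40,000.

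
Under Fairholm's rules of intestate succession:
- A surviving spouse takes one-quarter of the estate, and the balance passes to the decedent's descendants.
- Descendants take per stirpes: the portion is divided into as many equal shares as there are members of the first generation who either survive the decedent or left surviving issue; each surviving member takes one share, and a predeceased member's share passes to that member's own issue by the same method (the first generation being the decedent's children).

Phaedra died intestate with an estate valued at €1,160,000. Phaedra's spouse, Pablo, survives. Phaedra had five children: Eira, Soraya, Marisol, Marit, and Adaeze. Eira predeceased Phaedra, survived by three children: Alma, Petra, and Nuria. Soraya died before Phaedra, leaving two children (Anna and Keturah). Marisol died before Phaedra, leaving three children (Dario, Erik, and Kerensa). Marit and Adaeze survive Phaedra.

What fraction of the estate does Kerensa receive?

Kerensa receives 1/20 of the estate.

Pablo takes one-quarter of €1,160,000 = €290,000. The remaining €870,000 passes to the descendants.
The descendants' portion (€870,000) is divided into 5 shares of €174,000: Marit and Adaeze each take €174,000; Eira's €174,000 share passes to Eira's issue; Soraya's €174,000 share passes to Soraya's issue; Marisol's €174,000 share passes to Marisol's issue.
Eira's share (€174,000) is divided into 3 shares of €58,000: Alma, Petra, and Nuria each take €58,000.
Soraya's share (€174,000) is divided into 2 shares of €87,000: Anna and Keturah each take €87,000.
Marisol's share (€174,000) is divided into 3 shares of €58,000: Dario, Erik, and Kerensa each take €58,000.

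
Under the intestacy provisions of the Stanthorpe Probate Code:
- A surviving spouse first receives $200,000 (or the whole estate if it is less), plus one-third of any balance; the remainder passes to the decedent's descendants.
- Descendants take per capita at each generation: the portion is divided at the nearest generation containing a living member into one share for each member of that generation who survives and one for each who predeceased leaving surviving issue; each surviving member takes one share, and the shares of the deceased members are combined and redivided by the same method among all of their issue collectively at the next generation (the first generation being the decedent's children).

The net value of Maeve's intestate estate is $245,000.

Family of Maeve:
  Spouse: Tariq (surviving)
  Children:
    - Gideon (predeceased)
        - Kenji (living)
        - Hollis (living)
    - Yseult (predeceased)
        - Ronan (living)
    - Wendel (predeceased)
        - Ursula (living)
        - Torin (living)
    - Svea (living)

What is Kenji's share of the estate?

Tariq first takes $200,000, leaving a balance of $45,000. Tariq then takes one-third of the balance ($15,000), for a total of $215,000. The remaining $30,000 passes to the descendants.
The descendants' portion ($30,000) is divided at the children's generation into 4 shares of $7,500. Svea takes $7,500. The 3 shares of the deceased (Gideon, Yseult, and Wendel) are combined into a pool of $22,500.
That pool ($22,500) is divided at the grandchildren's generation equally among Kenji, Hollis, Ronan, Ursula, and Torin: $4,500 each.

Kenji receives $4,500.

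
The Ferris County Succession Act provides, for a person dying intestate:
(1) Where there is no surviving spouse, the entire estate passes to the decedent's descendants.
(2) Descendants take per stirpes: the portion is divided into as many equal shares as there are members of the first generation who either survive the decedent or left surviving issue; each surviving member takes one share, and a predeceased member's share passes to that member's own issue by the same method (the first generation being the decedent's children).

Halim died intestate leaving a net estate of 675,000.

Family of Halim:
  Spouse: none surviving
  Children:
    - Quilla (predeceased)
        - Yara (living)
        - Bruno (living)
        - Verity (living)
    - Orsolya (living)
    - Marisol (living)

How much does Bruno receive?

The entire 675,000 passes to the descendants.
That amount (675,000) is divided into 3 shares of 225,000: Orsolya and Marisol each take 225,000; Quilla's 225,000 share passes to Quilla's issue.
Quilla's share (225,000) is divided into 3 shares of 75,000: Yara, Bruno, and Verity each take 75,000.

Bruno receives 75,000.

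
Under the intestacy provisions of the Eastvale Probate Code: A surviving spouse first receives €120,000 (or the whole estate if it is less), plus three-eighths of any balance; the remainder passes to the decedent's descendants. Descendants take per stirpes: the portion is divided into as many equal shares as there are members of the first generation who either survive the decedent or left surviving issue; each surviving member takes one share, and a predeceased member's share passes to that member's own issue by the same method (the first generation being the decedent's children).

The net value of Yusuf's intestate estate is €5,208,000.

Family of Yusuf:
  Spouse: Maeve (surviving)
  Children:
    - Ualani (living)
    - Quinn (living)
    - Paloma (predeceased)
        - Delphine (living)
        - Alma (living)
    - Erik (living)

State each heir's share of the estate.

Maeve first takes €120,000, leaving a balance of €5,088,000. Maeve then takes three-eighths of the balance (€1,908,000), for a total of €2,028,000. The remaining €3,180,000 passes to the descendants.
The descendants' portion (€3,180,000) is divided into 4 shares of €795,000: Ualani, Quinn, and Erik each take €795,000; Paloma's €795,000 share passes to Paloma's issue.
Paloma's share (€795,000) is divided into 2 shares of €397,500: Delphine and Alma each take €397,500.

Maeve: €2,028,000; Ualani: €795,000; Quinn: €795,000; Delphine: €397,500; Alma: €397,500; Erik: €795,000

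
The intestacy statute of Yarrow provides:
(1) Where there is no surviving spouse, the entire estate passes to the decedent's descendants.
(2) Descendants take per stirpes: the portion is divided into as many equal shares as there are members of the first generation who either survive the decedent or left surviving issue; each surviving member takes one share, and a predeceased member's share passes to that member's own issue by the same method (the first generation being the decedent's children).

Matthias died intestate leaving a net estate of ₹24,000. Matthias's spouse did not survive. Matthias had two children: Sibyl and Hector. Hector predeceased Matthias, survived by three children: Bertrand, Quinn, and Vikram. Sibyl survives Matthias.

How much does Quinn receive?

The entire ₹24,000 passes to the descendants.
That amount (₹24,000) is divided into 2 shares of ₹12,000: Sibyl takes ₹12,000; Hector's ₹12,000 share passes to Hector's issue.
Hector's share (₹12,000) is divided into 3 shares of ₹4,000: Bertrand, Quinn, and Vikram each take ₹4,000.

Quinn receives ₹4,000.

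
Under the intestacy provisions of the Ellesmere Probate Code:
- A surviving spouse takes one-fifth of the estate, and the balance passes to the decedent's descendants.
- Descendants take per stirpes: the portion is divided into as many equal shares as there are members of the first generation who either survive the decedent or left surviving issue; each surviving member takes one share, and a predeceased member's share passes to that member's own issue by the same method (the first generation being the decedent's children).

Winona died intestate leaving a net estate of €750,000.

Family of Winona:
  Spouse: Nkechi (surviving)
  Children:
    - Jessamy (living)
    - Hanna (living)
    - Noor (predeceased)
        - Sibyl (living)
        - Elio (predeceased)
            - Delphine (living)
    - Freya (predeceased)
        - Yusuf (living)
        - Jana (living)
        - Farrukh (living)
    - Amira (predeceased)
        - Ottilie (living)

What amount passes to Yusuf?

Nkechi takes one-fifth of €750,000 = €150,000. The remaining €600,000 passes to the descendants.
The descendants' portion (€600,000) is divided into 5 shares of €120,000: Jessamy and Hanna each take €120,000; Noor's €120,000 share passes to Noor's issue; Freya's €120,000 share passes to Freya's issue; Amira's €120,000 share passes to Amira's issue.
Noor's share (€120,000) is divided into 2 shares of €60,000: Sibyl takes €60,000; Elio's €60,000 share passes to Elio's issue.
Elio's share (€60,000) passes entirely to Delphine.
Freya's share (€120,000) is divided into 3 shares of €40,000: Yusuf, Jana, and Farrukh each take €40,000.
Amira's share (€120,000) passes entirely to Ottilie.

Yusuf receives €40,000.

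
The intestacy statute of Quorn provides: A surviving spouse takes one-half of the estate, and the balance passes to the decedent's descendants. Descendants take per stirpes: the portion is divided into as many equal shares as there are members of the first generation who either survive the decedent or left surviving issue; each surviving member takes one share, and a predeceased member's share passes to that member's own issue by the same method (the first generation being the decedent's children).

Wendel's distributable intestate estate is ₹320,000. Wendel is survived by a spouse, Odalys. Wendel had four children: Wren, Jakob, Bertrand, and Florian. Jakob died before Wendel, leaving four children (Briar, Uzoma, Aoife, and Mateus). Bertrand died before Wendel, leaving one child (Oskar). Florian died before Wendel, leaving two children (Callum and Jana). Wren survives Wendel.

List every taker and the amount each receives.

Odalys: ₹160,000; Wren: ₹40,000; Briar: ₹10,000; Uzoma: ₹10,000; Aoife: ₹10,000; Mateus: ₹10,000; Oskar: ₹40,000; Callum: ₹20,000; Jana: ₹20,000

Odalys takes one-half of ₹320,000 = ₹160,000. The remaining ₹160,000 passes to the descendants.
The descendants' portion (₹160,000) is divided into 4 shares of ₹40,000: Wren takes ₹40,000; Jakob's ₹40,000 share passes to Jakob's issue; Bertrand's ₹40,000 share passes to Bertrand's issue; Florian's ₹40,000 share passes to Florian's issue.
Jakob's share (₹40,000) is divided into 4 shares of ₹10,000: Briar, Uzoma, Aoife, and Mateus each take ₹10,000.
Bertrand's share (₹40,000) passes entirely to Oskar.
Florian's share (₹40,000) is divided into 2 shares of ₹20,000: Callum and Jana each take ₹20,000.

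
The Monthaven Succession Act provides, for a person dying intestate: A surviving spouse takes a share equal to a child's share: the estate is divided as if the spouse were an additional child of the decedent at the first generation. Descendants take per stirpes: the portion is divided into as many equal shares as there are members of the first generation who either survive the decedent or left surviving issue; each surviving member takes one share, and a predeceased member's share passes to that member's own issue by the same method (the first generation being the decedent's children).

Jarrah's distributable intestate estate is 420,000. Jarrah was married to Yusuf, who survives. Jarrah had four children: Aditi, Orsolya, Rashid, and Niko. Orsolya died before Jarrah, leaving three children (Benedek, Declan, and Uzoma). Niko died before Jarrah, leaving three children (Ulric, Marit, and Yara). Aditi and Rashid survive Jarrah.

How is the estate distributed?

Yusuf: 84,000; Aditi: 84,000; Benedek: 28,000; Declan: 28,000; Uzoma: 28,000; Rashid: 84,000; Ulric: 28,000; Marit: 28,000; Yara: 28,000

The spouse counts as an additional share at the children's level, so there are 5 primary shares of 84,000. Yusuf takes one such share (84,000).
The children's combined portion (336,000) is divided into 4 shares of 84,000: Aditi and Rashid each take 84,000; Orsolya's 84,000 share passes to Orsolya's issue; Niko's 84,000 share passes to Niko's issue.
Orsolya's share (84,000) is divided into 3 shares of 28,000: Benedek, Declan, and Uzoma each take 28,000.
Niko's share (84,000) is divided into 3 shares of 28,000: Ulric, Marit, and Yara each take 28,000.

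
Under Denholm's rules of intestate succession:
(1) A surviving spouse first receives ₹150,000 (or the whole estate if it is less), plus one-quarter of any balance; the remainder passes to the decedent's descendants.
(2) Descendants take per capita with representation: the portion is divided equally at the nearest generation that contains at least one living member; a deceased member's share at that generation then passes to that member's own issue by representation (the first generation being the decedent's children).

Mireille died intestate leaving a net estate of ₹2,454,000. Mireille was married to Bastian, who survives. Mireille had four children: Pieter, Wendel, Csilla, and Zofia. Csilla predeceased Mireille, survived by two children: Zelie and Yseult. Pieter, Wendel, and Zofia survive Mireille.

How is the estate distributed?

Bastian: ₹726,000; Pieter: ₹432,000; Wendel: ₹432,000; Zelie: ₹216,000; Yseult: ₹216,000; Zofia: ₹432,000

Bastian first takes ₹150,000, leaving a balance of ₹2,304,000. Bastian then takes one-quarter of the balance (₹576,000), for a total of ₹726,000. The remaining ₹1,728,000 passes to the descendants.
The descendants' portion (₹1,728,000) is divided into 4 shares of ₹432,000: Pieter, Wendel, and Zofia each take ₹432,000; Csilla's ₹432,000 share passes to Csilla's issue.
Csilla's share (₹432,000) is divided into 2 shares of ₹216,000: Zelie and Yseult each take ₹216,000.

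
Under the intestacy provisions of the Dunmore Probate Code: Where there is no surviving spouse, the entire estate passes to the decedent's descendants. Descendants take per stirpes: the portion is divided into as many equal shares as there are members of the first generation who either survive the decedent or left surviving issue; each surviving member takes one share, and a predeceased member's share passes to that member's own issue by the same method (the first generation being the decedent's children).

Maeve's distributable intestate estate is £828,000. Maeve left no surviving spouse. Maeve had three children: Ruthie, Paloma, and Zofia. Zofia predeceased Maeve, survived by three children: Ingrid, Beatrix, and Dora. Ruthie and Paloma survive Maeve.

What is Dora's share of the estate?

Dora receives £92,000.

The entire £828,000 passes to the descendants.
That amount (£828,000) is divided into 3 shares of £276,000: Ruthie and Paloma each take £276,000; Zofia's £276,000 share passes to Zofia's issue.
Zofia's share (£276,000) is divided into 3 shares of £92,000: Ingrid, Beatrix, and Dora each take £92,000.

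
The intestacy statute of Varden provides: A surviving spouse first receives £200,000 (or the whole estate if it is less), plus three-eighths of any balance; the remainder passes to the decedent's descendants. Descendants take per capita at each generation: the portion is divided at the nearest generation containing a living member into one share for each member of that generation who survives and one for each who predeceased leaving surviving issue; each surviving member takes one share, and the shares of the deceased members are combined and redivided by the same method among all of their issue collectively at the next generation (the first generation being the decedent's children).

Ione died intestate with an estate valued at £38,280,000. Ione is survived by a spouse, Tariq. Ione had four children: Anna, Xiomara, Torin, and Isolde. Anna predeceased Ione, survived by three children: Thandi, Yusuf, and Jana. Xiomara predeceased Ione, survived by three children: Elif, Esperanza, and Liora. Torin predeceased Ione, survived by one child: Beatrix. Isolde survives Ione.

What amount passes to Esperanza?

Tariq first takes £200,000, leaving a balance of £38,080,000. Tariq then takes three-eighths of the balance (£14,280,000), for a total of £14,480,000. The remaining £23,800,000 passes to the descendants.
The descendants' portion (£23,800,000) is divided at the children's generation into 4 shares of £5,950,000. Isolde takes £5,950,000. The 3 shares of the deceased (Anna, Xiomara, and Torin) are combined into a pool of £17,850,000.
That pool (£17,850,000) is divided at the grandchildren's generation equally among Thandi, Yusuf, Jana, Elif, Esperanza, Liora, and Beatrix: £2,550,000 each.

Esperanza receives £2,550,000.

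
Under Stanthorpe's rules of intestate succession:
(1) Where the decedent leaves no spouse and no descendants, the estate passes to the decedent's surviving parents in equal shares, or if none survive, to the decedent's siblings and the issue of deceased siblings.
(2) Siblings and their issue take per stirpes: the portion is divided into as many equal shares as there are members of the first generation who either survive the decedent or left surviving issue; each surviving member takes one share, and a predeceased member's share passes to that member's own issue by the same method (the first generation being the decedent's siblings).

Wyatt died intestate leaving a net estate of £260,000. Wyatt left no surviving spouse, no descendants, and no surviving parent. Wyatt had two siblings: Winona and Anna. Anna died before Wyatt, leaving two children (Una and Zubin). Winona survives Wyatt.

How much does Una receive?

Una receives £65,000.

The entire £260,000 passes to the siblings and their issue.
That amount (£260,000) is divided into 2 shares of £130,000: Winona takes £130,000; Anna's £130,000 share passes to Anna's issue.
Anna's share (£130,000) is divided into 2 shares of £65,000: Una and Zubin each take £65,000.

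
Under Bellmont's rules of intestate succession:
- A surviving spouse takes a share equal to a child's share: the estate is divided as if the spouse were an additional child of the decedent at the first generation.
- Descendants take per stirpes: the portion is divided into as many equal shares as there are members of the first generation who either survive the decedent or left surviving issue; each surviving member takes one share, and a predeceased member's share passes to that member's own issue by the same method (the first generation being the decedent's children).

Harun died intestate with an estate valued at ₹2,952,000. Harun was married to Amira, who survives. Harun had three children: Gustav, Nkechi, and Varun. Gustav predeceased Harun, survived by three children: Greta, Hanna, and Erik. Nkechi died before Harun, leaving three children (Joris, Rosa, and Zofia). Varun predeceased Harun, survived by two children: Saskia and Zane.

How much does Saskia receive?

The spouse counts as an additional share at the children's level, so there are 4 primary shares of ₹738,000. Amira takes one such share (₹738,000).
The children's combined portion (₹2,214,000) is divided into 3 shares of ₹738,000: Gustav's ₹738,000 share passes to Gustav's issue; Nkechi's ₹738,000 share passes to Nkechi's issue; Varun's ₹738,000 share passes to Varun's issue.
Gustav's share (₹738,000) is divided into 3 shares of ₹246,000: Greta, Hanna, and Erik each take ₹246,000.
Nkechi's share (₹738,000) is divided into 3 shares of ₹246,000: Joris, Rosa, and Zofia each take ₹246,000.
Varun's share (₹738,000) is divided into 2 shares of ₹369,000: Saskia and Zane each take ₹369,000.

Saskia receives ₹369,000.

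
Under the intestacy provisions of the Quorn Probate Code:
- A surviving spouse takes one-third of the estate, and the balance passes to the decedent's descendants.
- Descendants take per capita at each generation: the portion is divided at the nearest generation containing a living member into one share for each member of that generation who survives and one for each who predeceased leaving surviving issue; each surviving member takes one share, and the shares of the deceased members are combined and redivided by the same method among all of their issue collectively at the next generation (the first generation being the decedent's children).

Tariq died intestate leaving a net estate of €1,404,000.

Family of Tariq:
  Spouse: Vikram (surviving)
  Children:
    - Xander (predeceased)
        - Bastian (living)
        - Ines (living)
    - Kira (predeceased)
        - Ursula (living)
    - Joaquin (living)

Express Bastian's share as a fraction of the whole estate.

Vikram takes one-third of €1,404,000 = €468,000. The remaining €936,000 passes to the descendants.
The descendants' portion (€936,000) is divided at the children's generation into 3 shares of €312,000. Joaquin takes €312,000. The 2 shares of the deceased (Xander and Kira) are combined into a pool of €624,000.
That pool (€624,000) is divided at the grandchildren's generation equally among Bastian, Ines, and Ursula: €208,000 each.

Bastian receives 4/27 of the estate.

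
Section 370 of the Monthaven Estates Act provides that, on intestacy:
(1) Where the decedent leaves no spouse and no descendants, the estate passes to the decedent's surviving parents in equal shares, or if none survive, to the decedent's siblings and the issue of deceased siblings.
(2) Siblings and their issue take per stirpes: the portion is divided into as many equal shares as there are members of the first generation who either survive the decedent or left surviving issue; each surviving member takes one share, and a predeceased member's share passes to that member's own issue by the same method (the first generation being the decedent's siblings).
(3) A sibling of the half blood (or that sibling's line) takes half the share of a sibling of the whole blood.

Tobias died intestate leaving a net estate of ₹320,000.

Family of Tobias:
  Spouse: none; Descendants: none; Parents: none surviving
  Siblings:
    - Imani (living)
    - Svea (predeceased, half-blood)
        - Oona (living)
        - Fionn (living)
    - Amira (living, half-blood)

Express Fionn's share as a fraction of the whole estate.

Fionn receives 1/8 of the estate.

The entire ₹320,000 passes to the siblings and their issue.
Counting each half-blood sibling's line as half a unit, there are 2 units in ₹320,000, so one unit is ₹160,000. Whole-blood lines (Imani) take ₹160,000 each; half-blood lines (Svea and Amira) take ₹80,000 each.
Svea's share (₹80,000) is divided into 2 shares of ₹40,000: Oona and Fionn each take ₹40,000.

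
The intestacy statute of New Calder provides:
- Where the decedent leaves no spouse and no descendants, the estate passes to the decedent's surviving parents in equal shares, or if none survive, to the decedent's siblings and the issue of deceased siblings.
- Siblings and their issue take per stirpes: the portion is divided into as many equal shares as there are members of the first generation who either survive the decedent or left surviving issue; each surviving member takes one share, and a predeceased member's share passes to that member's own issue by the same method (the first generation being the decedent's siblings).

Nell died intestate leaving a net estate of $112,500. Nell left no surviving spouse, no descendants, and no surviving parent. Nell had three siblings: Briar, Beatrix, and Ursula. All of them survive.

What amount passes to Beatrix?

Beatrix receives $37,500.

The entire $112,500 passes to the siblings and their issue.
That amount ($112,500) is divided into 3 shares of $37,500: Briar, Beatrix, and Ursula each take $37,500.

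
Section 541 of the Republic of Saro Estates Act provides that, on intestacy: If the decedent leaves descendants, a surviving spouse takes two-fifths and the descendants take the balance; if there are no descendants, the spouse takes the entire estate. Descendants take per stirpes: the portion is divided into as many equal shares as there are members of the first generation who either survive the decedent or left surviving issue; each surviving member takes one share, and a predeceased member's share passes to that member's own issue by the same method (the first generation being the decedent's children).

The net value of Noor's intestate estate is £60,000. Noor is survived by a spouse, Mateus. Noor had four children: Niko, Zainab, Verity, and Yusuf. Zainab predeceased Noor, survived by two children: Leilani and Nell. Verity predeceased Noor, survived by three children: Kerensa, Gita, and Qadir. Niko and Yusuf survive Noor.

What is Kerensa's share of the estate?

Mateus takes two-fifths of £60,000 = £24,000. The remaining £36,000 passes to the descendants.
The descendants' portion (£36,000) is divided into 4 shares of £9,000: Niko and Yusuf each take £9,000; Zainab's £9,000 share passes to Zainab's issue; Verity's £9,000 share passes to Verity's issue.
Zainab's share (£9,000) is divided into 2 shares of £4,500: Leilani and Nell each take £4,500.
Verity's share (£9,000) is divided into 3 shares of £3,000: Kerensa, Gita, and Qadir each take £3,000.

Kerensa receives £3,000.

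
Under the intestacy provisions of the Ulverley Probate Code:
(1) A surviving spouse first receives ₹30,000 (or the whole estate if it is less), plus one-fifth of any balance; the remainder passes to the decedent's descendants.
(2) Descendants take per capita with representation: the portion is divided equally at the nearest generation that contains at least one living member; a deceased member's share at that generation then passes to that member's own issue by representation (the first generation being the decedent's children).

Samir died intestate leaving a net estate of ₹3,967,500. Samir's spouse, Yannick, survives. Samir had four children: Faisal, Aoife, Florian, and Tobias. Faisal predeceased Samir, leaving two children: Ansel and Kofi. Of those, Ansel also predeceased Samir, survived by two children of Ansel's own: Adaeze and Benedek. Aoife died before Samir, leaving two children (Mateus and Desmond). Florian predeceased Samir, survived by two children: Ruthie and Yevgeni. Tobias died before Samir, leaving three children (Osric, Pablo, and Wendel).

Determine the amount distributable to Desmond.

Yannick first takes ₹30,000, leaving a balance of ₹3,937,500. Yannick then takes one-fifth of the balance (₹787,500), for a total of ₹817,500. The remaining ₹3,150,000 passes to the descendants.
No child survives, so the initial division is made at the grandchildren's generation.
The descendants' portion (₹3,150,000) is divided into 9 shares of ₹350,000: Kofi, Mateus, Desmond, Ruthie, Yevgeni, Osric, Pablo, and Wendel each take ₹350,000; Ansel's ₹350,000 share passes to Ansel's issue.
Ansel's share (₹350,000) is divided into 2 shares of ₹175,000: Adaeze and Benedek each take ₹175,000.

Desmond receives ₹350,000.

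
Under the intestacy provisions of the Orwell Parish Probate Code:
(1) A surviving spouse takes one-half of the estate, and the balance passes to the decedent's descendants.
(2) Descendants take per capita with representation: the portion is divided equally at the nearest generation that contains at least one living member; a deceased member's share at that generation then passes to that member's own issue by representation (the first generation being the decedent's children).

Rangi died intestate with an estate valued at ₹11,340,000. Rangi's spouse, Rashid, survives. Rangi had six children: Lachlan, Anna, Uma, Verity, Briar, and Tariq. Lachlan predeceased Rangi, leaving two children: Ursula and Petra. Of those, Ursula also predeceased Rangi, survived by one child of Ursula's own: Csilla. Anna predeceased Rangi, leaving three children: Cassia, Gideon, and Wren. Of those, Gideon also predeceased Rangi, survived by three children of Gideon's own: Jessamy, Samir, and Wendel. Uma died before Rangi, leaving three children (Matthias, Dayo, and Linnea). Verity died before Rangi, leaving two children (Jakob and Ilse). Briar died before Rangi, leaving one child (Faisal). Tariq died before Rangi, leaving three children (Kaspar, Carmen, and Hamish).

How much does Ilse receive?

Rashid takes one-half of ₹11,340,000 = ₹5,670,000. The remaining ₹5,670,000 passes to the descendants.
No child survives, so the initial division is made at the grandchildren's generation.
The descendants' portion (₹5,670,000) is divided into 14 shares of ₹405,000: Petra, Cassia, Wren, Matthias, Dayo, Linnea, Jakob, Ilse, Faisal, Kaspar, Carmen, and Hamish each take ₹405,000; Ursula's ₹405,000 share passes to Ursula's issue; Gideon's ₹405,000 share passes to Gideon's issue.
Ursula's share (₹405,000) passes entirely to Csilla.
Gideon's share (₹405,000) is divided into 3 shares of ₹135,000: Jessamy, Samir, and Wendel each take ₹135,000.

Ilse receives ₹405,000.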